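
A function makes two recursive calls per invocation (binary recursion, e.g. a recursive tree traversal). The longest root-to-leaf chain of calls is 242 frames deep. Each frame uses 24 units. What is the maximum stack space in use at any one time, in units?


Binary recursion: the two calls run one after the other, so only one root-to-leaf chain of frames is on the stack at a time.
Maximum depth (longest chain) = 242 frames
Each frame = 24 units
Max stack space = 242 * 24 = 5808


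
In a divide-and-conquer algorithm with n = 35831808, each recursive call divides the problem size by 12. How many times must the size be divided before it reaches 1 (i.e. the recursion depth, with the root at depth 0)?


Number of divisions = log_12(35831808)
Sizes: 35831808 -> 2985984 -> 248832 -> 20736 -> 1728 -> 144 -> 12 -> 1 (7 divisions)
Recursion depth = 7


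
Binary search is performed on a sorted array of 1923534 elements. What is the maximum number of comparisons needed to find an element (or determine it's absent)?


Binary search halves the search space each comparison:
  Step 1: search space = 1923534 -> 961767
  Step 2: search space = 961767 -> 480883
  Step 3: search space = 480883 -> 240441
  Step 4: search space = 240441 -> 120220
  Step 5: search space = 120220 -> 60110
  Step 6: search space = 60110 -> 30055
  Step 7: search space = 30055 -> 15027
  Step 8: search space = 15027 -> 7513
  Step 9: search space = 7513 -> 3756
  Step 10: search space = 3756 -> 1878
  Step 11: search space = 1878 -> 939
  Step 12: search space = 939 -> 469
  Step 13: search space = 469 -> 234
  Step 14: search space = 234 -> 117
  Step 15: search space = 117 -> 58
  Step 16: search space = 58 -> 29
  Step 17: search space = 29 -> 14
  Step 18: search space = 14 -> 7
  Step 19: search space = 7 -> 3
  Step 20: search space = 3 -> 1
  Step 21: search space = 1 (final check)
Maximum comparisons = floor(log2(1923534)) + 1 = 20 + 1 = 21


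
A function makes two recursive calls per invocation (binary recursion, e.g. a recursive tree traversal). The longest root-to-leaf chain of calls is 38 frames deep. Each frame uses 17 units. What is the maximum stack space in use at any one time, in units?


Binary recursion: the two calls run one after the other, so only one root-to-leaf chain of frames is on the stack at a time.
Maximum depth (longest chain) = 38 frames
Each frame = 17 units
Max stack space = 38 * 17 = 646


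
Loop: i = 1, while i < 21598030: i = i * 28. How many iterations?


i multiplies by 28 each step:
i = 1 -> 28 -> 784 -> 21952 -> 614656 -> 17210368 -> 481890304 (stop)
Iterations = ceil(log_28(21598030)) = 6


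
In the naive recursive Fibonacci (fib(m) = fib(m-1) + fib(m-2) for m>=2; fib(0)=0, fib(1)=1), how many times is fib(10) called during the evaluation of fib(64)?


Let N(m) = number of times fib(m) is called while evaluating fib(64).
N(64) = 1 (the initial call).
N(63) = 1 (only fib(64) calls it).
For 1 <= m <= 62: fib(m) is called by fib(m+1) and fib(m+2), so
  N(m) = N(m+1) + N(m+2).
fib(0) is called only by fib(2), so N(0) = N(2).
Walk down from m=64:
  N(64)=1, N(63)=1, N(62)=2, N(61)=3, N(60)=5, N(59)=8, N(58)=13, N(57)=21, N(56)=34, N(55)=55, N(54)=89, N(53)=144, N(52)=233, N(51)=377, N(50)=610, N(49)=987, N(48)=1597, N(47)=2584, N(46)=4181, N(45)=6765, N(44)=10946, N(43)=17711, N(42)=28657, N(41)=46368, N(40)=75025, N(39)=121393, N(38)=196418, N(37)=317811, N(36)=514229, N(35)=832040, N(34)=1346269, N(33)=2178309, N(32)=3524578, N(31)=5702887, N(30)=9227465, N(29)=14930352, N(28)=24157817, N(27)=39088169, N(26)=63245986, N(25)=102334155, N(24)=165580141, N(23)=267914296, N(22)=433494437, N(21)=701408733, N(20)=1134903170, N(19)=1836311903, N(18)=2971215073, N(17)=4807526976, N(16)=7778742049, N(15)=12586269025, N(14)=20365011074, N(13)=32951280099, N(12)=53316291173, N(11)=86267571272, N(10)=139583862445
N(10) = 139583862445


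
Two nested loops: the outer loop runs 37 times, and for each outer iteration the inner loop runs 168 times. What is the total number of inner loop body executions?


Outer loop: 37 iterations
Inner loop: 168 iterations per outer iteration
Total = 37 * 168 = 6216


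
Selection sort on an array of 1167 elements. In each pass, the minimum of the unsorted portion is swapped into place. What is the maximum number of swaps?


Selection sort performs one swap per pass:
  Pass 1: find min in positions 0 to 1166, swap with position 0
  Pass 2: find min in positions 1 to 1166, swap with position 1
  Pass 3: find min in positions 2 to 1166, swap with position 2
  Pass 4: find min in positions 3 to 1166, swap with position 3
  Pass 5: find min in positions 4 to 1166, swap with position 4
  ... (1161 more passes)
Total passes (and swaps) = n - 1 = 1167 - 1 = 1166


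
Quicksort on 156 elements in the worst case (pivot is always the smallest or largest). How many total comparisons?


In the worst case, each partition step picks the worst pivot:
  Partition 1: 155 comparisons (n-1 elements to compare)
  Partition 2: 154 comparisons
  Partition 3: 153 comparisons
  Partition 4: 152 comparisons
  Partition 5: 151 comparisons
  ...
  Last partition: 0 comparisons
Total = (n-1) + (n-2) + ... + 1 + 0 = n*(n-1)/2
= 156*155/2 = 12090


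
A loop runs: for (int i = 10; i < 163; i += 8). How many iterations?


Loop starts at i = 10, increments by 8, stops when i >= 163.
Number of iterations = ceil((163 - 10) / 8)
= ceil(153 / 8)
= 20


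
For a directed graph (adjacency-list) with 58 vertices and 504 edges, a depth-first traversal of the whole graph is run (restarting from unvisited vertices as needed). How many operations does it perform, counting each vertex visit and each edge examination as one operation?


A full DFS traversal visits each vertex once and examines each edge once.
V = 58
E = 504
Sum = 58 + 504 = 562


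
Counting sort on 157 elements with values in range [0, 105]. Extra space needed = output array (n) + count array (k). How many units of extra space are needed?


Output array size: 157 (to store sorted result)
Count array size: 106 (one slot per possible value, range 0 to 105)
Total extra space = 157 + 106 = 263


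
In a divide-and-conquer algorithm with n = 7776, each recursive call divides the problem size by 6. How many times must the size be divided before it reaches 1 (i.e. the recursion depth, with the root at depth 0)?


Number of divisions = log_6(7776)
Sizes: 7776 -> 1296 -> 216 -> 36 -> 6 -> 1 (5 divisions)
Recursion depth = 5


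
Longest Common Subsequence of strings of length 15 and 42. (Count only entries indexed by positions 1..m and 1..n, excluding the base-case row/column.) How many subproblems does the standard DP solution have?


DP table indexed by positions in both strings.
First string: 15 positions
Second string: 42 positions
Total = 15 * 42 = 630


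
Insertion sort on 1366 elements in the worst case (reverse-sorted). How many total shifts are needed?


In the worst case (reverse-sorted), each element shifts past all previous:
  Element 1: 1 shifts
  Element 2: 2 shifts
  Element 3: 3 shifts
  Element 4: 4 shifts
  Element 5: 5 shifts
  ...
  Element 1365: 1365 shifts
Total = 1 + 2 + ... + 1365
= 1366*(1366-1)/2 = 932295


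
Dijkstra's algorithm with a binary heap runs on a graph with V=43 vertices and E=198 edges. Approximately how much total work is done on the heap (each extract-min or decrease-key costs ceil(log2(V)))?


Dijkstra with a binary heap: each vertex is extracted once, each edge may relax once.
Each heap operation costs O(log V).
V + E = 43 + 198 = 241
ceil(log2(43)) = 6 (since 2^5 = 32 < 43 <= 64 = 2^6)
Total heap work = (V+E) * ceil(log2(V)) = 241 * 6 = 1446


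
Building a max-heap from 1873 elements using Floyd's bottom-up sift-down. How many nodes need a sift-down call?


In a heap of 1873 elements (0-indexed array):
  Last element index: 1872
  Parent of last element: floor((1872 - 1) / 2) = 935
  Internal nodes: indices 0 to 935
  Count = floor(1873/2) = 936


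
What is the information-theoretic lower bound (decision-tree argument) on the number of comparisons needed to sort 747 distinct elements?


A binary decision tree of height h has at most 2^h leaves and needs at least n! of them, so h >= ceil(log2(n!)).
747! is far too large to multiply out, so use Stirling's series:
  ln(n!) ~ n ln n - n + (1/2) ln(2 pi n) + 1/(12n)  (error below 1/(360 n^3), negligible here)
  ln(747) = 6.6160652
  n ln n = 747 * 6.6160652 = 4942.2007
  (1/2) ln(2 pi * 747) = (1/2) ln(4693.5394) = 4.2270
  1/(12*747) = 0.0001
  ln(747!) ~ 4942.2007 - 747 + 4.2270 + 0.0001 = 4199.4278
Convert to base 2: log2(747!) = 4199.4278 / ln 2 = 4199.4278 / 0.69314718 = 6058.4937
ceil(6058.4937) = 6059


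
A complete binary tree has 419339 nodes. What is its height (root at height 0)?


In a complete binary tree, level k holds nodes 2^k .. 2^(k+1)-1 (1-indexed).
Height = floor(log2(n)) = floor(log2(419339)) = 18
Check: 2^18 = 262144 <= 419339 < 524288 = 2^19


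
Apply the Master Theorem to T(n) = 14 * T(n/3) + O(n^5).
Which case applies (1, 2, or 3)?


The Master Theorem: T(n) = a*T(n/b) + O(n^c)
  a = 14, b = 3, c = 5
log_b(a) = log_3(14) ~ 2.402
Compare b^c with a: 3^5 = 243 > 14, so c > log_b(a).
Since c > log_b(a), Case 3 applies.
T(n) = O(n^5)
Master Theorem case = 3


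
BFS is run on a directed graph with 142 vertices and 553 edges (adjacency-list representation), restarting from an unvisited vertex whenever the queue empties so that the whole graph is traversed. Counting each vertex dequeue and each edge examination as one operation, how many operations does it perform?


A full BFS traversal dequeues each vertex exactly once and examines each directed edge exactly once.
V = 142 (vertex processing cost)
E = 553 (edge examination cost)
Total operations proportional to V + E = 142 + 553 = 695


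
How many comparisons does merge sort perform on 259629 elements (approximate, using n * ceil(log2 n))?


Recursion depth: ceil(log2(259629)) = 18
Each recursion level merges n = 259629 elements
Total = 259629 * 18 = 4673322


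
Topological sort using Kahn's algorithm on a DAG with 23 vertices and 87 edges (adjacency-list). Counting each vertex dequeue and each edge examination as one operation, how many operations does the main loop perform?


Kahn's algorithm:
  1. Compute in-degrees: O(V + E)
  2. Process queue: each vertex dequeued once (O(V))
     each edge examined once (O(E))
Total = V + E = 23 + 87 = 110


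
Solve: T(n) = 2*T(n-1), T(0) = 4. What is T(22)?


Unrolling:
T(22) = 2*T(21) = 2^2*T(20) = ... = 2^22*T(0)
= 2^22 * 4
= 4194304 * 4 = 16777216


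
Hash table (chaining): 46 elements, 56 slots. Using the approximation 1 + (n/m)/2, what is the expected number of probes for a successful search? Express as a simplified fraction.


Computing expected probes:
alpha = 46/56
= 1 + alpha/2
= 1 + 46/(2*56)
= (2*56 + 46) / (2*56)
= 158/112 = 79/56


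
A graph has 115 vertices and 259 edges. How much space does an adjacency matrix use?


Adjacency matrix: V x V grid of entries
Space = V^2 = 115^2 = 115 * 115 = 13225


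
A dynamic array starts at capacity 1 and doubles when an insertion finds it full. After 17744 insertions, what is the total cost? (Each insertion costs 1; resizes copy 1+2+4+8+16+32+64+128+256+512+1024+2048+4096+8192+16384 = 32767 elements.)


Insertion cost: 17744 (one per element)
Resizes occur just before inserting elements 2, 3, 5, 9, ...
Elements copied at each resize: 1 + 2 + 4 + 8 + 16 + 32 + 64 + 128 + 256 + 512 + 1024 + 2048 + 4096 + 8192 + 16384
Sum of copies = 32767 (geometric series: 2^k - 1)
Total = 17744 + 32767 = 50511


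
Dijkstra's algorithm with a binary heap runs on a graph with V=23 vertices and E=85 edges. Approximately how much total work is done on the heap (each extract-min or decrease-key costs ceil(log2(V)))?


Dijkstra with a binary heap: each vertex is extracted once, each edge may relax once.
Each heap operation costs O(log V).
V + E = 23 + 85 = 108
ceil(log2(23)) = 5 (since 2^4 = 16 < 23 <= 32 = 2^5)
Total heap work = (V+E) * ceil(log2(V)) = 108 * 5 = 540


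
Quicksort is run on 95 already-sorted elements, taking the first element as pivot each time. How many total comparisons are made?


Sum of comparisons per partition:
94 + 93 + ... + 1 + 0
= 95 * (95 - 1) / 2
= 95 * 94 / 2
= 4465


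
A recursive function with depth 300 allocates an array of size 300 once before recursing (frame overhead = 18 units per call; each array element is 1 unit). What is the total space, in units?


Array allocation: 300 units (allocated once)
Stack frames: 300 deep * 18 per frame = 5400 units
Total = 300 + 5400 = 5700


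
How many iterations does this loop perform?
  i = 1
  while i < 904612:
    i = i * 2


The loop variable doubles each iteration:
i = 1 -> 2 -> 4 -> 8 -> 16 -> 32 -> 64 -> 128 -> 256 -> 512 -> 1024 -> 2048 -> 4096 -> 8192 -> 16384 -> 32768 -> 65536 -> 131072 -> 262144 -> 524288 -> 1048576 (stop, 1048576 >= 904612)
Number of doublings = ceil(log2(904612)) = 20


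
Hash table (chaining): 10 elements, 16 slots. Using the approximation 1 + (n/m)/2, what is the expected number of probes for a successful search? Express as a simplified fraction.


Computing expected probes:
alpha = 10/16
= 1 + alpha/2
= 1 + 10/(2*16)
= (2*16 + 10) / (2*16)
= 42/32 = 21/16


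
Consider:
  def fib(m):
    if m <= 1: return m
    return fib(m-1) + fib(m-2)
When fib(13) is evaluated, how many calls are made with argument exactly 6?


Let N(m) = number of times fib(m) is called while evaluating fib(13).
N(13) = 1 (the initial call).
N(12) = 1 (only fib(13) calls it).
For 1 <= m <= 11: fib(m) is called by fib(m+1) and fib(m+2), so
  N(m) = N(m+1) + N(m+2).
fib(0) is called only by fib(2), so N(0) = N(2).
Walk down from m=13:
  N(13)=1, N(12)=1, N(11)=2, N(10)=3, N(9)=5, N(8)=8, N(7)=13, N(6)=21
N(6) = 21


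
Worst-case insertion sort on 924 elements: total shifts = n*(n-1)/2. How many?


Sum of shifts = 1 + 2 + 3 + ... + 923
= 924 * 923 / 2
= 852852 / 2
= 426426


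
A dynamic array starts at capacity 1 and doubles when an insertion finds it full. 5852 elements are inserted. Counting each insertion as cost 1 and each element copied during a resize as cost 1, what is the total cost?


n = 5852
Insertion costs: 5852
Resizes copy 1, 2, 4, ... up to the largest power of 2 that is <= n-1 = 5851, i.e. 4096.
Copy costs = 1 + 2 + 4 + 8 + 16 + 32 + 64 + 128 + 256 + 512 + 1024 + 2048 + 4096 = 8191
Total = 5852 + 8191 = 14043


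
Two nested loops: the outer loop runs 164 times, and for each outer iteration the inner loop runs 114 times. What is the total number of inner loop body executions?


Outer loop: 164 iterations
Inner loop: 114 iterations per outer iteration
Total = 164 * 114 = 18696


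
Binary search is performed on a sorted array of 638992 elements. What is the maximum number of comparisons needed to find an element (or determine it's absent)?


Binary search halves the search space each comparison:
  Step 1: search space = 638992 -> 319496
  Step 2: search space = 319496 -> 159748
  Step 3: search space = 159748 -> 79874
  Step 4: search space = 79874 -> 39937
  Step 5: search space = 39937 -> 19968
  Step 6: search space = 19968 -> 9984
  Step 7: search space = 9984 -> 4992
  Step 8: search space = 4992 -> 2496
  Step 9: search space = 2496 -> 1248
  Step 10: search space = 1248 -> 624
  Step 11: search space = 624 -> 312
  Step 12: search space = 312 -> 156
  Step 13: search space = 156 -> 78
  Step 14: search space = 78 -> 39
  Step 15: search space = 39 -> 19
  Step 16: search space = 19 -> 9
  Step 17: search space = 9 -> 4
  Step 18: search space = 4 -> 2
  Step 19: search space = 2 -> 1
  Step 20: search space = 1 (final check)
Maximum comparisons = floor(log2(638992)) + 1 = 19 + 1 = 20


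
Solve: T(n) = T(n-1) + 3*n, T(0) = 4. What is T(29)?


Expanding the recurrence:
T(29) = T(28) + 3*29
       = T(27) + 3*28 + 3*29
       ...
       = T(0) + 3*(1 + 2 + ... + 29)
       = 4 + 3 * 29*30/2
       = 4 + 3 * 435
       = 4 + 1305 = 1309


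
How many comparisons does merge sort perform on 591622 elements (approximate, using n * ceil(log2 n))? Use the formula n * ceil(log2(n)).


Recursion depth: ceil(log2(591622)) = 20
Each recursion level merges n = 591622 elements
Total = 591622 * 20 = 11832440


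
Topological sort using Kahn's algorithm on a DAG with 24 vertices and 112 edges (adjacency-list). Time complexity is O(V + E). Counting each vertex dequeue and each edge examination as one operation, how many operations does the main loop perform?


Kahn's algorithm:
  1. Compute in-degrees: O(V + E)
  2. Process queue: each vertex dequeued once (O(V))
     each edge examined once (O(E))
Total = V + E = 24 + 112 = 136


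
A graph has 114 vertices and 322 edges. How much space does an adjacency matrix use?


Adjacency matrix: V x V grid of entries
Space = V^2 = 114^2 = 114 * 114 = 12996


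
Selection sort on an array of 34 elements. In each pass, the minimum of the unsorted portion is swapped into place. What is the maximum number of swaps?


Selection sort performs one swap per pass:
  Pass 1: find min in positions 0 to 33, swap with position 0
  Pass 2: find min in positions 1 to 33, swap with position 1
  Pass 3: find min in positions 2 to 33, swap with position 2
  Pass 4: find min in positions 3 to 33, swap with position 3
  Pass 5: find min in positions 4 to 33, swap with position 4
  ... (28 more passes)
Total passes (and swaps) = n - 1 = 34 - 1 = 33


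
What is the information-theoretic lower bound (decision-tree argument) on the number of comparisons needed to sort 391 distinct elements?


A binary decision tree of height h has at most 2^h leaves and needs at least n! of them, so h >= ceil(log2(n!)).
391! is far too large to multiply out, so use Stirling's series:
  ln(n!) ~ n ln n - n + (1/2) ln(2 pi n) + 1/(12n)  (error below 1/(360 n^3), negligible here)
  ln(391) = 5.9687076
  n ln n = 391 * 5.9687076 = 2333.7647
  (1/2) ln(2 pi * 391) = (1/2) ln(2456.7255) = 3.9033
  1/(12*391) = 0.0002
  ln(391!) ~ 2333.7647 - 391 + 3.9033 + 0.0002 = 1946.6682
Convert to base 2: log2(391!) = 1946.6682 / ln 2 = 1946.6682 / 0.69314718 = 2808.4486
ceil(2808.4486) = 2809


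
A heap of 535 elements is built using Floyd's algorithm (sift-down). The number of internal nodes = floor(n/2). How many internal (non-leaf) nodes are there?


Leaf nodes occupy roughly half the array.
Sift-down is called for each internal node, starting from the last one.
Internal nodes = floor(n/2) = floor(535/2) = 267


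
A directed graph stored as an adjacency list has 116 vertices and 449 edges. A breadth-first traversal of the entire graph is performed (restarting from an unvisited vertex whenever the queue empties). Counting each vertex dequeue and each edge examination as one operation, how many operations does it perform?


A full BFS traversal dequeues each vertex once and examines each edge once.
Vertex visits: 116
Edge visits: 449
V + E = 116 + 449 = 565


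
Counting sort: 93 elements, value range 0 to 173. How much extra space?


n = 93 (output array)
k = 174 (count array for 174 distinct values)
Extra space = 93 + 174 = 267


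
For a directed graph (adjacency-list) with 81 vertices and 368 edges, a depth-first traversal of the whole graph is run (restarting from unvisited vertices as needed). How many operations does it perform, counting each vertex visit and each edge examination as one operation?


A full DFS traversal visits each vertex once and examines each edge once.
V = 81
E = 368
Sum = 81 + 368 = 449


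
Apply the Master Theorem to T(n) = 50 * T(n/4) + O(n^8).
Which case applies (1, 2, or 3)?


The Master Theorem: T(n) = a*T(n/b) + O(n^c)
  a = 50, b = 4, c = 8
log_b(a) = log_4(50) ~ 2.822
Compare b^c with a: 4^8 = 65536 > 50, so c > log_b(a).
Since c > log_b(a), Case 3 applies.
T(n) = O(n^8)
Master Theorem case = 3


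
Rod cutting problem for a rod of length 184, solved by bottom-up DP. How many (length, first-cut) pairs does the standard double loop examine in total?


For each subproblem length i = 1..184, the inner loop considers i possible first cuts.
Total = 1 + 2 + ... + 184
= 184*(184+1)/2
= 184*185/2 = 17020


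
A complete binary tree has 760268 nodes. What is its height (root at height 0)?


In a complete binary tree, level k holds nodes 2^k .. 2^(k+1)-1 (1-indexed).
Height = floor(log2(n)) = floor(log2(760268)) = 19
Check: 2^19 = 524288 <= 760268 < 1048576 = 2^20


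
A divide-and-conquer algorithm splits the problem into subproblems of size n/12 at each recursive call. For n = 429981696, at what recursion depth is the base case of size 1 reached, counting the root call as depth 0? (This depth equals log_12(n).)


At each depth, the problem size is divided by 12:
  Depth 0: problem size = 429981696
  Depth 1: problem size = 35831808
  Depth 2: problem size = 2985984
  Depth 3: problem size = 248832
  Depth 4: problem size = 20736
  Depth 5: problem size = 1728
  Depth 6: problem size = 144
  Depth 7: problem size = 12
  Depth 8: problem size = 1 (base case)
The base case is reached at depth log_12(429981696) = 8 (the tree has 9 levels counting depth 0, but the depth asked for is 8).
Recursion depth = 8


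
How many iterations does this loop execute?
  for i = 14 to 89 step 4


The loop variable i takes values starting at 14 and increments by 4 each iteration.
Sequence: i = 14, 18, 22, 26, 30, 34, 38, 42, 46, ...
The upper bound 89 is inclusive, so the count is floor((last - first) / step) + 1:
floor((89 - 14) / 4) + 1 = floor(75/4) + 1 = 18 + 1 = 19


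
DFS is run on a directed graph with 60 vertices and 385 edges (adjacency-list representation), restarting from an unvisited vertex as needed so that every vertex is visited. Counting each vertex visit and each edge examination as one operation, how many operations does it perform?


A full DFS traversal processes each vertex exactly once (push/pop on stack).
Each directed edge is examined once.
V = 60, E = 385
V + E = 445


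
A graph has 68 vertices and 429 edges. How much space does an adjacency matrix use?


Adjacency matrix: V x V grid of entries
Space = V^2 = 68^2 = 68 * 68 = 4624


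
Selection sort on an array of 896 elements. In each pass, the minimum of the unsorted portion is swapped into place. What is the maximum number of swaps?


Selection sort performs one swap per pass:
  Pass 1: find min in positions 0 to 895, swap with position 0
  Pass 2: find min in positions 1 to 895, swap with position 1
  Pass 3: find min in positions 2 to 895, swap with position 2
  Pass 4: find min in positions 3 to 895, swap with position 3
  Pass 5: find min in positions 4 to 895, swap with position 4
  ... (890 more passes)
Total passes (and swaps) = n - 1 = 896 - 1 = 895


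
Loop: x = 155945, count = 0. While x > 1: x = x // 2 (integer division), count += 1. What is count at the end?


The variable x halves each step:
x = 155945 -> 77972 -> 38986 -> 19493 -> 9746 -> 4873 -> 2436 -> 1218 -> 609 -> 304 -> 152 -> 76 -> 38 -> 19 -> 9 -> 4 -> 2 -> 1
Number of halvings = floor(log2(155945)) = 17


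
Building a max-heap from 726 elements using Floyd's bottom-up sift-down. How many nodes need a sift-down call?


In a heap of 726 elements (0-indexed array):
  Last element index: 725
  Parent of last element: floor((725 - 1) / 2) = 362
  Internal nodes: indices 0 to 362
  Count = floor(726/2) = 363


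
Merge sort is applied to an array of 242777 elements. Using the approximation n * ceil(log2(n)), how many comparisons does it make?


Merge sort divides the array into halves recursively.
Number of levels = ceil(log2(242777)) = 18
At each level, approximately n = 242777 comparisons are needed for merging.
Total comparisons ~ n * ceil(log2(n)) = 242777 * 18 = 4369986


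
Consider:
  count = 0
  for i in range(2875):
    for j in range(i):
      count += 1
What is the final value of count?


For each i, the inner loop runs i times:
  i=0: inner runs 0 times
  i=1: inner runs 1 time
  i=2: inner runs 2 times
  i=3: inner runs 3 times
  i=4: inner runs 4 times
  i=5: inner runs 5 times
  i=6: inner runs 6 times
  i=7: inner runs 7 times
  ...
Total = 0 + 1 + 2 + ... + 2874 = 2875*(2875-1)/2 = 4131375


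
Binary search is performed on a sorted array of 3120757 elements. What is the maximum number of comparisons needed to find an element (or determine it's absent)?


Binary search halves the search space each comparison:
  Step 1: search space = 3120757 -> 1560378
  Step 2: search space = 1560378 -> 780189
  Step 3: search space = 780189 -> 390094
  Step 4: search space = 390094 -> 195047
  Step 5: search space = 195047 -> 97523
  Step 6: search space = 97523 -> 48761
  Step 7: search space = 48761 -> 24380
  Step 8: search space = 24380 -> 12190
  Step 9: search space = 12190 -> 6095
  Step 10: search space = 6095 -> 3047
  Step 11: search space = 3047 -> 1523
  Step 12: search space = 1523 -> 761
  Step 13: search space = 761 -> 380
  Step 14: search space = 380 -> 190
  Step 15: search space = 190 -> 95
  Step 16: search space = 95 -> 47
  Step 17: search space = 47 -> 23
  Step 18: search space = 23 -> 11
  Step 19: search space = 11 -> 5
  Step 20: search space = 5 -> 2
  Step 21: search space = 2 -> 1
  Step 22: search space = 1 (final check)
Maximum comparisons = floor(log2(3120757)) + 1 = 21 + 1 = 22


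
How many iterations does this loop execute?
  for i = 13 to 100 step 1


The loop variable i takes values starting at 13 and increments by 1 each iteration.
Sequence: i = 13, 14, 15, 16, 17, 18, 19, 20, 21, ...
The upper bound 100 is inclusive, so the count is floor((last - first) / step) + 1:
floor((100 - 13) / 1) + 1 = floor(87/1) + 1 = 87 + 1 = 88


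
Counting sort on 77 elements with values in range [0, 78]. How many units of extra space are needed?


Output array size: 77 (to store sorted result)
Count array size: 79 (one slot per possible value, range 0 to 78)
Total extra space = 77 + 79 = 156


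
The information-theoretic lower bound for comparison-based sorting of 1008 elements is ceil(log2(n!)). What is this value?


A binary decision tree of height h has at most 2^h leaves and needs at least n! of them, so h >= ceil(log2(n!)).
1008! is far too large to multiply out, so use Stirling's series:
  ln(n!) ~ n ln n - n + (1/2) ln(2 pi n) + 1/(12n)  (error below 1/(360 n^3), negligible here)
  ln(1008) = 6.9157234
  n ln n = 1008 * 6.9157234 = 6971.0492
  (1/2) ln(2 pi * 1008) = (1/2) ln(6333.4508) = 4.3768
  1/(12*1008) = 0.0001
  ln(1008!) ~ 6971.0492 - 1008 + 4.3768 + 0.0001 = 5967.4261
Convert to base 2: log2(1008!) = 5967.4261 / ln 2 = 5967.4261 / 0.69314718 = 8609.1760
ceil(8609.1760) = 8610


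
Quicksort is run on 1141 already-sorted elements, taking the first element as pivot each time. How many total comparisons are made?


Sum of comparisons per partition:
1140 + 1139 + ... + 1 + 0
= 1141 * (1141 - 1) / 2
= 1141 * 1140 / 2
= 650370


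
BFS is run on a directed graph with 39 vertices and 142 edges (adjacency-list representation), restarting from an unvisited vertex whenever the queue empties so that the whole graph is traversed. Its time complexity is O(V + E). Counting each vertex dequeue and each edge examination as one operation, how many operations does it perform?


A full BFS traversal dequeues each vertex exactly once and examines each directed edge exactly once.
V = 39 (vertex processing cost)
E = 142 (edge examination cost)
Total operations proportional to V + E = 39 + 142 = 181


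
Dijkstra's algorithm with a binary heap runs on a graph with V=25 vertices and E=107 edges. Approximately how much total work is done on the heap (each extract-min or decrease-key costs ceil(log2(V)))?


Dijkstra with a binary heap: each vertex is extracted once, each edge may relax once.
Each heap operation costs O(log V).
V + E = 25 + 107 = 132
ceil(log2(25)) = 5 (since 2^4 = 16 < 25 <= 32 = 2^5)
Total heap work = (V+E) * ceil(log2(V)) = 132 * 5 = 660


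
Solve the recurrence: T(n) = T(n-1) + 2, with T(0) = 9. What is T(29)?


Unrolling the recurrence:
T(29) = T(28) + 2
       = T(27) + 2 + 2
       = T(26) + 2*3
       ...
       = T(0) + 2*29
       = 9 + 58 = 67


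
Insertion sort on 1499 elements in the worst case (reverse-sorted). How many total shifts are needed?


In the worst case (reverse-sorted), each element shifts past all previous:
  Element 1: 1 shifts
  Element 2: 2 shifts
  Element 3: 3 shifts
  Element 4: 4 shifts
  Element 5: 5 shifts
  ...
  Element 1498: 1498 shifts
Total = 1 + 2 + ... + 1498
= 1499*(1499-1)/2 = 1122751


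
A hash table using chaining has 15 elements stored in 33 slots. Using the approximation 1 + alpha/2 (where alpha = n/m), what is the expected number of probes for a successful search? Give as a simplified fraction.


Load factor alpha = n/m = 15/33
Expected probes = 1 + alpha/2 = 1 + 15/(2*33)
= 1 + 15/66
= 66/66 + 15/66
= 81/66
Simplify: 27/22


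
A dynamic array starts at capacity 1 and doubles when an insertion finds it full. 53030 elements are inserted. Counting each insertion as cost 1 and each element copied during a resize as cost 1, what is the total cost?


n = 53030
Insertion costs: 53030
Resizes copy 1, 2, 4, ... up to the largest power of 2 that is <= n-1 = 53029, i.e. 32768.
Copy costs = 1 + 2 + 4 + 8 + 16 + 32 + 64 + 128 + 256 + 512 + 1024 + 2048 + 4096 + 8192 + 16384 + 32768 = 65535
Total = 53030 + 65535 = 118565


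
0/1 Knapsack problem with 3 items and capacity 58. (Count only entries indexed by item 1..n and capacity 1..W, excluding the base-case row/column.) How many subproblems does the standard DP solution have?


The DP table is indexed by (item, capacity).
Rows: 3 items
Columns: 58 capacity values (1 to W)
Total subproblems = 3 * 58 = 174


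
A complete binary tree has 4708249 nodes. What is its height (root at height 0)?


In a complete binary tree, level k holds nodes 2^k .. 2^(k+1)-1 (1-indexed).
Height = floor(log2(n)) = floor(log2(4708249)) = 22
Check: 2^22 = 4194304 <= 4708249 < 8388608 = 2^23


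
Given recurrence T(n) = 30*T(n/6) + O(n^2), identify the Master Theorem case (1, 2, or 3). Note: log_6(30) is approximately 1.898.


Master Theorem parameters: a=30, b=6, c=2
log_b(a) = 1.898
Compare b^c with a: 6^2 = 36 > 30, so c > log_b(a).
Comparing c=2 vs log_b(a)=1.898:
2 > 1.898 => Case 3
Result: T(n) = O(n^2)
Master Theorem case = 3


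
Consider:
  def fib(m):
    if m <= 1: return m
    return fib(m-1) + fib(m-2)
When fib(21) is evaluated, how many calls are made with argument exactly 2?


Let N(m) = number of times fib(m) is called while evaluating fib(21).
N(21) = 1 (the initial call).
N(20) = 1 (only fib(21) calls it).
For 1 <= m <= 19: fib(m) is called by fib(m+1) and fib(m+2), so
  N(m) = N(m+1) + N(m+2).
fib(0) is called only by fib(2), so N(0) = N(2).
Walk down from m=21:
  N(21)=1, N(20)=1, N(19)=2, N(18)=3, N(17)=5, N(16)=8, N(15)=13, N(14)=21, N(13)=34, N(12)=55, N(11)=89, N(10)=144, N(9)=233, N(8)=377, N(7)=610, N(6)=987, N(5)=1597, N(4)=2584, N(3)=4181, N(2)=6765
N(2) = 6765


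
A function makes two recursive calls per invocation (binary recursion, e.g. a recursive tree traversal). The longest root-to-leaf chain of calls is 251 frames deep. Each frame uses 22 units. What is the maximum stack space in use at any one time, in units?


Binary recursion: the two calls run one after the other, so only one root-to-leaf chain of frames is on the stack at a time.
Maximum depth (longest chain) = 251 frames
Each frame = 22 units
Max stack space = 251 * 22 = 5522


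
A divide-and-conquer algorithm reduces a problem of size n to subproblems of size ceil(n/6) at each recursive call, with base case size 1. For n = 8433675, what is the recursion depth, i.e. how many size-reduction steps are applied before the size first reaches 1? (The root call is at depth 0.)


Each step divides the size by 6 (rounding up); after k steps the size is ceil(n/6^k), which equals 1 exactly when 6^k >= n.
So the depth is the smallest k with 6^k >= 8433675, i.e. ceil(log_6(8433675)).
6^8 = 1679616 < 8433675 <= 10077696 = 6^9
Recursion depth = 9


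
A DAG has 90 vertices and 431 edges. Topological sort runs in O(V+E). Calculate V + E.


V = 90 (vertex processing)
E = 431 (edge processing)
V + E = 90 + 431 = 521


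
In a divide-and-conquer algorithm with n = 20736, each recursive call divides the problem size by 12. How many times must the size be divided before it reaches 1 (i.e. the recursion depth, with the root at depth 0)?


Number of divisions = log_12(20736)
Sizes: 20736 -> 1728 -> 144 -> 12 -> 1 (4 divisions)
Recursion depth = 4


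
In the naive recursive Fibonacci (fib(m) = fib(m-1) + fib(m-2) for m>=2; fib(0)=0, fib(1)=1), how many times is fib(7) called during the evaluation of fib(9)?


Let N(m) = number of times fib(m) is called while evaluating fib(9).
N(9) = 1 (the initial call).
N(8) = 1 (only fib(9) calls it).
For 1 <= m <= 7: fib(m) is called by fib(m+1) and fib(m+2), so
  N(m) = N(m+1) + N(m+2).
fib(0) is called only by fib(2), so N(0) = N(2).
Walk down from m=9:
  N(9)=1, N(8)=1, N(7)=2
N(7) = 2


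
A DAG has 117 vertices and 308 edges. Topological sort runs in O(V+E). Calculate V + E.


V = 117 (vertex processing)
E = 308 (edge processing)
V + E = 117 + 308 = 425


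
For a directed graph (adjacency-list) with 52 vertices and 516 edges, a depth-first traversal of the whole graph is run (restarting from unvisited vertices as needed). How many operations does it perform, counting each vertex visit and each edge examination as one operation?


A full DFS traversal visits each vertex once and examines each edge once.
V = 52
E = 516
Sum = 52 + 516 = 568


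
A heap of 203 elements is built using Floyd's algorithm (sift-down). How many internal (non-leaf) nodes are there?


Leaf nodes occupy roughly half the array.
Sift-down is called for each internal node, starting from the last one.
Internal nodes = floor(n/2) = floor(203/2) = 101


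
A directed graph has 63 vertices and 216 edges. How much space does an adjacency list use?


Adjacency list: one list head per vertex + one entry per edge
Vertex heads: 63
Edge entries: 216
Total = 63 + 216 = 279


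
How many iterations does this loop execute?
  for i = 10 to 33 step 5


The loop variable i takes values starting at 10 and increments by 5 each iteration.
Sequence: i = 10, 15, 20, 25, 30
The upper bound 33 is inclusive, so the count is floor((last - first) / step) + 1:
floor((33 - 10) / 5) + 1 = floor(23/5) + 1 = 4 + 1 = 5


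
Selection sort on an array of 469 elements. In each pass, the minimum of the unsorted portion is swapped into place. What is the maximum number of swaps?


Selection sort performs one swap per pass:
  Pass 1: find min in positions 0 to 468, swap with position 0
  Pass 2: find min in positions 1 to 468, swap with position 1
  Pass 3: find min in positions 2 to 468, swap with position 2
  Pass 4: find min in positions 3 to 468, swap with position 3
  Pass 5: find min in positions 4 to 468, swap with position 4
  ... (463 more passes)
Total passes (and swaps) = n - 1 = 469 - 1 = 468


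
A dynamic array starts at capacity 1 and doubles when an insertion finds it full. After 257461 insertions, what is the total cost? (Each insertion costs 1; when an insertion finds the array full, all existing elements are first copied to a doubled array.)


Insertion cost: 257461 (one per element)
Resizes occur just before inserting elements 2, 3, 5, 9, ...
Elements copied at each resize: 1 + 2 + 4 + 8 + 16 + 32 + 64 + 128 + 256 + 512 + 1024 + 2048 + 4096 + 8192 + 16384 + 32768 + 65536 + 131072
Sum of copies = 262143 (geometric series: 2^k - 1)
Total = 257461 + 262143 = 519604


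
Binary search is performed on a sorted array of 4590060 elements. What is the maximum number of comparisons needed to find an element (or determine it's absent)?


Binary search halves the search space each comparison:
  Step 1: search space = 4590060 -> 2295030
  Step 2: search space = 2295030 -> 1147515
  Step 3: search space = 1147515 -> 573757
  Step 4: search space = 573757 -> 286878
  Step 5: search space = 286878 -> 143439
  Step 6: search space = 143439 -> 71719
  Step 7: search space = 71719 -> 35859
  Step 8: search space = 35859 -> 17929
  Step 9: search space = 17929 -> 8964
  Step 10: search space = 8964 -> 4482
  Step 11: search space = 4482 -> 2241
  Step 12: search space = 2241 -> 1120
  Step 13: search space = 1120 -> 560
  Step 14: search space = 560 -> 280
  Step 15: search space = 280 -> 140
  Step 16: search space = 140 -> 70
  Step 17: search space = 70 -> 35
  Step 18: search space = 35 -> 17
  Step 19: search space = 17 -> 8
  Step 20: search space = 8 -> 4
  Step 21: search space = 4 -> 2
  Step 22: search space = 2 -> 1
  Step 23: search space = 1 (final check)
Maximum comparisons = floor(log2(4590060)) + 1 = 22 + 1 = 23


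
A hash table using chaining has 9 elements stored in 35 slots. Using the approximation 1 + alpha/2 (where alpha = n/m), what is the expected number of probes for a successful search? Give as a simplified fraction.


Load factor alpha = n/m = 9/35
Expected probes = 1 + alpha/2 = 1 + 9/(2*35)
= 1 + 9/70
= 70/70 + 9/70
= 79/70


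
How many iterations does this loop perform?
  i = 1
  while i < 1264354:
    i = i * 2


The loop variable doubles each iteration:
i = 1 -> 2 -> 4 -> 8 -> 16 -> 32 -> 64 -> 128 -> 256 -> 512 -> 1024 -> 2048 -> 4096 -> 8192 -> 16384 -> 32768 -> 65536 -> 131072 -> 262144 -> 524288 -> 1048576 -> 2097152 (stop, 2097152 >= 1264354)
Number of doublings = ceil(log2(1264354)) = 21


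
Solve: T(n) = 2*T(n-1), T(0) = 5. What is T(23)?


Unrolling:
T(23) = 2*T(22) = 2^2*T(21) = ... = 2^23*T(0)
= 2^23 * 5
= 8388608 * 5 = 41943040


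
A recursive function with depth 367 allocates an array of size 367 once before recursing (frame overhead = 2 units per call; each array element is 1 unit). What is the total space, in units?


Array allocation: 367 units (allocated once)
Stack frames: 367 deep * 2 per frame = 734 units
Total = 367 + 734 = 1101


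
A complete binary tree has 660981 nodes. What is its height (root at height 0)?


In a complete binary tree, level k holds nodes 2^k .. 2^(k+1)-1 (1-indexed).
Height = floor(log2(n)) = floor(log2(660981)) = 19
Check: 2^19 = 524288 <= 660981 < 1048576 = 2^20


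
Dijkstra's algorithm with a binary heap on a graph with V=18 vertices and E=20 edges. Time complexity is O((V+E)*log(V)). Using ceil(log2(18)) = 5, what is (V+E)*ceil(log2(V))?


Dijkstra with a binary heap: each vertex is extracted once, each edge may relax once.
Each heap operation costs O(log V).
V + E = 18 + 20 = 38
ceil(log2(18)) = 5 (since 2^4 = 16 < 18 <= 32 = 2^5)
Total heap work = (V+E) * ceil(log2(V)) = 38 * 5 = 190


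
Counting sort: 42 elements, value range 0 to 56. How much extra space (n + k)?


n = 42 (output array)
k = 57 (count array for 57 distinct values)
Extra space = 42 + 57 = 99


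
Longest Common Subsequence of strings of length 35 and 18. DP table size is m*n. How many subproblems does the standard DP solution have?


DP table indexed by positions in both strings.
First string: 35 positions
Second string: 18 positions
Total = 35 * 18 = 630


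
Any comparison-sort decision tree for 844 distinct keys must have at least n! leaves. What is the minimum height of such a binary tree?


A binary decision tree of height h has at most 2^h leaves and needs at least n! of them, so h >= ceil(log2(n!)).
844! is far too large to multiply out, so use Stirling's series:
  ln(n!) ~ n ln n - n + (1/2) ln(2 pi n) + 1/(12n)  (error below 1/(360 n^3), negligible here)
  ln(844) = 6.7381525
  n ln n = 844 * 6.7381525 = 5687.0007
  (1/2) ln(2 pi * 844) = (1/2) ln(5303.0084) = 4.2880
  1/(12*844) = 0.0001
  ln(844!) ~ 5687.0007 - 844 + 4.2880 + 0.0001 = 4847.2888
Convert to base 2: log2(844!) = 4847.2888 / ln 2 = 4847.2888 / 0.69314718 = 6993.1595
ceil(6993.1595) = 6994
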